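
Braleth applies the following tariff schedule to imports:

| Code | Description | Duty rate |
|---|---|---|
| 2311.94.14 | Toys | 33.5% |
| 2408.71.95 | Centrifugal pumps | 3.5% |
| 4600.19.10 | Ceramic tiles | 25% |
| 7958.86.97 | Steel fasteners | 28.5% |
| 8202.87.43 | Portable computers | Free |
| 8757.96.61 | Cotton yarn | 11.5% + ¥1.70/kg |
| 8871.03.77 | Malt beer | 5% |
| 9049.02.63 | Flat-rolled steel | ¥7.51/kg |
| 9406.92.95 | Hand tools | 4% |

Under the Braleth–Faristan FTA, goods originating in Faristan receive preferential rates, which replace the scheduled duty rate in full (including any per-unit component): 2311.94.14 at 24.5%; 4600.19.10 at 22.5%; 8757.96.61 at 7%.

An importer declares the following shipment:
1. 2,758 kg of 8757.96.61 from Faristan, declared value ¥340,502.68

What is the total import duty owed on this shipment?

Line 1 (8757.96.61, Faristan, 2,758 kg, ¥340,502.68):
Base rate for 8757.96.61 is 11.5% + ¥1.70/kg.
Origin Faristan qualifies under the Braleth–Faristan agreement and 8757.96.61 is covered: preferential rate 7% applies instead.
Duty = ¥340,502.68 × 7% = ¥23,835.19.

¥23,835.19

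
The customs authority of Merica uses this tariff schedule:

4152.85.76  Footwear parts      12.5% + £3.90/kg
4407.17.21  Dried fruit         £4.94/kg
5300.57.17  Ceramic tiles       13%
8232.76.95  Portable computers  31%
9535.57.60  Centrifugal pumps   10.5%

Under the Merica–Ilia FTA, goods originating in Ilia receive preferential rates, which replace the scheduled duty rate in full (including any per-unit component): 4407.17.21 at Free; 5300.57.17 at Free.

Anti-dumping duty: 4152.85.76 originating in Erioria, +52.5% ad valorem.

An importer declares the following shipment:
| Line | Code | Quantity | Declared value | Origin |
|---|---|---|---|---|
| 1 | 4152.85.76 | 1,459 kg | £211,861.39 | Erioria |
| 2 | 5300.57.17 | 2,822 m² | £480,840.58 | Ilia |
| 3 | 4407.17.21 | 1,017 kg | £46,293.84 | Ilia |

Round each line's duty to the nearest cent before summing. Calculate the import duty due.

Line 1 (4152.85.76, Erioria, 1,459 kg, £211,861.39):
Base rate for 4152.85.76 is 12.5% + £3.90/kg.
Additional duty on 4152.85.76 from Erioria: +52.5%. Applied ad valorem rate: 12.5% + 52.5% = 65%.
Duty = £211,861.39 × 65% + 1,459 × £3.90 = £143,400.00.
Line 2 (5300.57.17, Ilia, 2,822 m², £480,840.58):
Base rate for 5300.57.17 is 13%.
Origin Ilia qualifies under the Merica–Ilia agreement and 5300.57.17 is covered: preferential rate Free applies instead.
Duty = £480,840.58 × 0% = £0.00.
Line 3 (4407.17.21, Ilia, 1,017 kg, £46,293.84):
Base rate for 4407.17.21 is £4.94/kg.
Origin Ilia qualifies under the Merica–Ilia agreement and 4407.17.21 is covered: preferential rate Free applies instead.
Duty = £46,293.84 × 0% = £0.00.
Total = £143,400.00 + £0.00 + £0.00 = £143,400.00.

£143,400.00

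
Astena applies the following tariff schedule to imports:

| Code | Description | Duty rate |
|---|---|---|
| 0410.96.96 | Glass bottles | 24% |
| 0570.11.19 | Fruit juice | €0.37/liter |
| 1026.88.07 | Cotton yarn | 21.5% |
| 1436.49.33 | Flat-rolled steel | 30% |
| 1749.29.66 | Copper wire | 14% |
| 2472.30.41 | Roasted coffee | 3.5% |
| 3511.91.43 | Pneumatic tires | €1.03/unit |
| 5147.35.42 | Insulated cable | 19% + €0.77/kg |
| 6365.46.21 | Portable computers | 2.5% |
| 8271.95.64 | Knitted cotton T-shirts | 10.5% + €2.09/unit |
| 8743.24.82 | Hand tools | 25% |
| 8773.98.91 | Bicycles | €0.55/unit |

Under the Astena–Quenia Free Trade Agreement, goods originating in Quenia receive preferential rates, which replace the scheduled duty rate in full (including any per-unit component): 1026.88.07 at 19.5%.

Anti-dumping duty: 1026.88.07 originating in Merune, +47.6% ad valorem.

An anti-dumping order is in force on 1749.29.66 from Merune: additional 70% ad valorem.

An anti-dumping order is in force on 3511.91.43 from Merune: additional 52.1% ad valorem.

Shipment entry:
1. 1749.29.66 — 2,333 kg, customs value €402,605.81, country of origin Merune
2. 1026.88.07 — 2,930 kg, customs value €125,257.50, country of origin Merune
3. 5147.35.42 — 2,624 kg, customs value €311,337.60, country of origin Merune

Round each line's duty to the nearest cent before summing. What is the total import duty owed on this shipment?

€485,916.43

Line 1 (1749.29.66, Merune, 2,333 kg, €402,605.81):
Base rate for 1749.29.66 is 14%.
Additional duty on 1749.29.66 from Merune: +70%. Applied ad valorem rate: 14% + 70% = 84%.
Duty = €402,605.81 × 84% = €338,188.88.
Line 2 (1026.88.07, Merune, 2,930 kg, €125,257.50):
Base rate for 1026.88.07 is 21.5%.
1026.88.07 has an FTA preferential rate, but origin Merune is not Quenia; base rate stands.
Additional duty on 1026.88.07 from Merune: +47.6%. Applied ad valorem rate: 21.5% + 47.6% = 69.1%.
Duty = €125,257.50 × 69.1% = €86,552.93.
Line 3 (5147.35.42, Merune, 2,624 kg, €311,337.60):
Base rate for 5147.35.42 is 19% + €0.77/kg.
Duty = €311,337.60 × 19% + 2,624 × €0.77 = €61,174.62.
Total = €338,188.88 + €86,552.93 + €61,174.62 = €485,916.43.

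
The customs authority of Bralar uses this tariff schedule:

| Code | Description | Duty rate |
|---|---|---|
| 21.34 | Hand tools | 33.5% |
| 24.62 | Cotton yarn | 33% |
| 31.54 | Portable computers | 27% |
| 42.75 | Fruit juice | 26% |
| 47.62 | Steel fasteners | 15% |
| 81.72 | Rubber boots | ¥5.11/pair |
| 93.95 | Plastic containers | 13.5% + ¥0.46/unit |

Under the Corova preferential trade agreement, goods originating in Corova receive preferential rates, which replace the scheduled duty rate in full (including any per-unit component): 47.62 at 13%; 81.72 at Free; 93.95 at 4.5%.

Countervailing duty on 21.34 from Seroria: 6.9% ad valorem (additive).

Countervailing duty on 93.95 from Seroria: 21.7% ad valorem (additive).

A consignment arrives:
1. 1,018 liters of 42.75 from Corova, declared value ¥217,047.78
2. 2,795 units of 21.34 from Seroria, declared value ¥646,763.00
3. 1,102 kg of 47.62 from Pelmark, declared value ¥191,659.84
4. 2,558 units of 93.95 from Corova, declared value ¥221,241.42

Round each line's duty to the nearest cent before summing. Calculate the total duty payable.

Line 1 (42.75, Corova, 1,018 liters, ¥217,047.78):
Base rate for 42.75 is 26%.
Origin Corova is the FTA partner but 42.75 is not on the preference list; base rate stands.
Duty = ¥217,047.78 × 26% = ¥56,432.42.
Line 2 (21.34, Seroria, 2,795 units, ¥646,763.00):
Base rate for 21.34 is 33.5%.
Additional duty on 21.34 from Seroria: +6.9%. Applied ad valorem rate: 33.5% + 6.9% = 40.4%.
Duty = ¥646,763.00 × 40.4% = ¥261,292.25.
Line 3 (47.62, Pelmark, 1,102 kg, ¥191,659.84):
Base rate for 47.62 is 15%.
47.62 has an FTA preferential rate, but origin Pelmark is not Corova; base rate stands.
Duty = ¥191,659.84 × 15% = ¥28,748.98.
Line 4 (93.95, Corova, 2,558 units, ¥221,241.42):
Base rate for 93.95 is 13.5% + ¥0.46/unit.
Origin Corova qualifies under the Bralar–Corova agreement and 93.95 is covered: preferential rate 4.5% applies instead.
The additional-duty order on 93.95 targets Seroria, not Corova; it does not apply.
Duty = ¥221,241.42 × 4.5% = ¥9,955.86.
Total = ¥56,432.42 + ¥261,292.25 + ¥28,748.98 + ¥9,955.86 = ¥356,429.51.

¥356,429.51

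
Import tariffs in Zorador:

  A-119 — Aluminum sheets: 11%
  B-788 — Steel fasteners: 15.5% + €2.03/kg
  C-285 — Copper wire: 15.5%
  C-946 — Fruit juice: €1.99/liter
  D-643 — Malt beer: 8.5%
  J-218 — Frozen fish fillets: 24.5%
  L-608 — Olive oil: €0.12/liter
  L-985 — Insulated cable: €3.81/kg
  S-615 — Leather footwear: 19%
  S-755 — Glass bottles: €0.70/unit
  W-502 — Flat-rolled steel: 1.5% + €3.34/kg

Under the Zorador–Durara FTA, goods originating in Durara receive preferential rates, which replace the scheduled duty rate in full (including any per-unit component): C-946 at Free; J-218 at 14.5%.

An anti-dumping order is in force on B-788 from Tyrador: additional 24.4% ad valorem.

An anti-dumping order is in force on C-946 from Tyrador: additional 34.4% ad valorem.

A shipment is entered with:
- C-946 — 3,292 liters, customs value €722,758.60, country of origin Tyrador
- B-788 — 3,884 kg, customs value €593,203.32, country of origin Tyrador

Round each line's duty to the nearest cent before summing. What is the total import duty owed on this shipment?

Line 1 (C-946, Tyrador, 3,292 liters, €722,758.60):
Base rate for C-946 is €1.99/liter.
C-946 has an FTA preferential rate, but origin Tyrador is not Durara; base rate stands.
Additional duty on C-946 from Tyrador: +34.4% ad valorem. Applied ad valorem rate = 34.4%.
Duty = €722,758.60 × 34.4% + 3,292 × €1.99 = €255,180.04.
Line 2 (B-788, Tyrador, 3,884 kg, €593,203.32):
Base rate for B-788 is 15.5% + €2.03/kg.
Additional duty on B-788 from Tyrador: +24.4%. Applied ad valorem rate: 15.5% + 24.4% = 39.9%.
Duty = €593,203.32 × 39.9% + 3,884 × €2.03 = €244,572.64.
Total = €255,180.04 + €244,572.64 = €499,752.68.

€499,752.68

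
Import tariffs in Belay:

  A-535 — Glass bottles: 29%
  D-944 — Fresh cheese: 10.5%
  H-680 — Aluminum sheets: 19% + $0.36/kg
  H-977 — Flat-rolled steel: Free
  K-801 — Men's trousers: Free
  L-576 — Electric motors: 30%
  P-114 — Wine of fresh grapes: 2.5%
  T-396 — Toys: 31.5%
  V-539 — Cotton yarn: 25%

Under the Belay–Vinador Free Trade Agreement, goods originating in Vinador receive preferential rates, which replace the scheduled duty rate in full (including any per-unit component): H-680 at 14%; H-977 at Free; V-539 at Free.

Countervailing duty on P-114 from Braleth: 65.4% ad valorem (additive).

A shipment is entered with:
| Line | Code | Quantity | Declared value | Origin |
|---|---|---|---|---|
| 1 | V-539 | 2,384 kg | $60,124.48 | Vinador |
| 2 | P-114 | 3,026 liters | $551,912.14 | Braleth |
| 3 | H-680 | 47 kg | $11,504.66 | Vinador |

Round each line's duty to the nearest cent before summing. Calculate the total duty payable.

$376,358.99

Line 1 (V-539, Vinador, 2,384 kg, $60,124.48):
Base rate for V-539 is 25%.
Origin Vinador qualifies under the Belay–Vinador agreement and V-539 is covered: preferential rate Free applies instead.
Duty = $60,124.48 × 0% = $0.00.
Line 2 (P-114, Braleth, 3,026 liters, $551,912.14):
Base rate for P-114 is 2.5%.
Additional duty on P-114 from Braleth: +65.4%. Applied ad valorem rate: 2.5% + 65.4% = 67.9%.
Duty = $551,912.14 × 67.9% = $374,748.34.
Line 3 (H-680, Vinador, 47 kg, $11,504.66):
Base rate for H-680 is 19% + $0.36/kg.
Origin Vinador qualifies under the Belay–Vinador agreement and H-680 is covered: preferential rate 14% applies instead.
Duty = $11,504.66 × 14% = $1,610.65.
Total = $0.00 + $374,748.34 + $1,610.65 = $376,358.99.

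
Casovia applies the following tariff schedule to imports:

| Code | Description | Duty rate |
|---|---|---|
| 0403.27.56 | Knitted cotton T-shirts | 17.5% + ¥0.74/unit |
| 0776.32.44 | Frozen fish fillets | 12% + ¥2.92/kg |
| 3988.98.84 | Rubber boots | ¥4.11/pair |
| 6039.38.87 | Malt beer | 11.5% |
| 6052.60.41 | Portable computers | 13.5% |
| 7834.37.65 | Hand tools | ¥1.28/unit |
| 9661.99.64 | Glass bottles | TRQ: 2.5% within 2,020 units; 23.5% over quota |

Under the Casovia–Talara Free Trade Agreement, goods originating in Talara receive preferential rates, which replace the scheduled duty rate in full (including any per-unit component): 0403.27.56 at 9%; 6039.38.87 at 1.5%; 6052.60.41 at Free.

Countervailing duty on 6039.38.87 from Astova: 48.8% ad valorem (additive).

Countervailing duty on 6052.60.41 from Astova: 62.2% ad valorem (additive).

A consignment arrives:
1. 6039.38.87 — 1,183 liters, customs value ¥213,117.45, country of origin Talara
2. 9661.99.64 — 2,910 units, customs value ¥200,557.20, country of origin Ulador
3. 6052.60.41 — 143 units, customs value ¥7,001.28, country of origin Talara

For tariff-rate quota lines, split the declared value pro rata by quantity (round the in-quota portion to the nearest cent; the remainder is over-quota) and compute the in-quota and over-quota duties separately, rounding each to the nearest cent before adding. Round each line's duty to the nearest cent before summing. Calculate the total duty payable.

¥21,091.84

Line 1 (6039.38.87, Talara, 1,183 liters, ¥213,117.45):
Base rate for 6039.38.87 is 11.5%.
Origin Talara qualifies under the Casovia–Talara agreement and 6039.38.87 is covered: preferential rate 1.5% applies instead.
The additional-duty order on 6039.38.87 targets Astova, not Talara; it does not apply.
Duty = ¥213,117.45 × 1.5% = ¥3,196.76.
Line 2 (9661.99.64, Ulador, 2,910 units, ¥200,557.20):
Code 9661.99.64 is under a tariff-rate quota (threshold 2,020 units). In-quota: 2,020 units at 2.5%; over-quota: 890 units at 23.5%.
Pro-rata value split: in-quota = ¥200,557.20 × 2,020/2,910 = ¥139,218.40; over-quota = ¥200,557.20 − ¥139,218.40 = ¥61,338.80.
In-quota duty = ¥139,218.40 × 2.5% = ¥3,480.46. Over-quota duty = ¥61,338.80 × 23.5% = ¥14,414.62.
Line duty = ¥3,480.46 + ¥14,414.62 = ¥17,895.08.
Line 3 (6052.60.41, Talara, 143 units, ¥7,001.28):
Base rate for 6052.60.41 is 13.5%.
Origin Talara qualifies under the Casovia–Talara agreement and 6052.60.41 is covered: preferential rate Free applies instead.
The additional-duty order on 6052.60.41 targets Astova, not Talara; it does not apply.
Duty = ¥7,001.28 × 0% = ¥0.00.
Total = ¥3,196.76 + ¥17,895.08 + ¥0.00 = ¥21,091.84.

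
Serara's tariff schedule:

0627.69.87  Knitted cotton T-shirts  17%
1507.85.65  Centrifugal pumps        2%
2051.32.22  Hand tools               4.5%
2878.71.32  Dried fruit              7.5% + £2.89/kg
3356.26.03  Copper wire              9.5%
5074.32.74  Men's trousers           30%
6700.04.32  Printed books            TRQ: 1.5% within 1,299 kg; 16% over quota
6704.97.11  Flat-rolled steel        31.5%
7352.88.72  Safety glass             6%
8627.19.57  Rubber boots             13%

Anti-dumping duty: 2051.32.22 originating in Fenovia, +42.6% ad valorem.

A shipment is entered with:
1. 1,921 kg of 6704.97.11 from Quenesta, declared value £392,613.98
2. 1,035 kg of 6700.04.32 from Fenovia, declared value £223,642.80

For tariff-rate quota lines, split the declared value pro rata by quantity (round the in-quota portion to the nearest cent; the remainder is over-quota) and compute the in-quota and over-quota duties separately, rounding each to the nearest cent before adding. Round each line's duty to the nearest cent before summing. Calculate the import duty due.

£127,028.04

Line 1 (6704.97.11, Quenesta, 1,921 kg, £392,613.98):
Base rate for 6704.97.11 is 31.5%.
Duty = £392,613.98 × 31.5% = £123,673.40.
Line 2 (6700.04.32, Fenovia, 1,035 kg, £223,642.80):
Code 6700.04.32 is under a tariff-rate quota (threshold 1,299 kg). Quantity 1,035 kg is within the quota, so the in-quota rate 1.5% applies to the full value.
Duty = £223,642.80 × 1.5% = £3,354.64.
Total = £123,673.40 + £3,354.64 = £127,028.04.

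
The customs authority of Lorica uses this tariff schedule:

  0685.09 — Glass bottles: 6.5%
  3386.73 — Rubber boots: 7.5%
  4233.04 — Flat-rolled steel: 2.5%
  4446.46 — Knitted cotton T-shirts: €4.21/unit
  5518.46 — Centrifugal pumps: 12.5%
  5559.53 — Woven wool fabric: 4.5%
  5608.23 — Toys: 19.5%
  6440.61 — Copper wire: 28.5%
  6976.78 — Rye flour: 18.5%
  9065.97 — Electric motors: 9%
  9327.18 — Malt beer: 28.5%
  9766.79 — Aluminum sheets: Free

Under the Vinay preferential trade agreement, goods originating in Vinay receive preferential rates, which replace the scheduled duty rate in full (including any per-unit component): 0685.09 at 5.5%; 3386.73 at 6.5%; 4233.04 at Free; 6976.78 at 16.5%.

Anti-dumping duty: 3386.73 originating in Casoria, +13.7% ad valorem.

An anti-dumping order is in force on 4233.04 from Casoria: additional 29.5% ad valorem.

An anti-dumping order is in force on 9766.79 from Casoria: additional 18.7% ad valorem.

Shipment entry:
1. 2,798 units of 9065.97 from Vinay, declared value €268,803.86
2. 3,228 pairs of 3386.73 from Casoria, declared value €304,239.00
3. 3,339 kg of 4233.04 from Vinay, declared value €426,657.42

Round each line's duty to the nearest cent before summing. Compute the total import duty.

Line 1 (9065.97, Vinay, 2,798 units, €268,803.86):
Base rate for 9065.97 is 9%.
Origin Vinay is the FTA partner but 9065.97 is not on the preference list; base rate stands.
Duty = €268,803.86 × 9% = €24,192.35.
Line 2 (3386.73, Casoria, 3,228 pairs, €304,239.00):
Base rate for 3386.73 is 7.5%.
3386.73 has an FTA preferential rate, but origin Casoria is not Vinay; base rate stands.
Additional duty on 3386.73 from Casoria: +13.7%. Applied ad valorem rate: 7.5% + 13.7% = 21.2%.
Duty = €304,239.00 × 21.2% = €64,498.67.
Line 3 (4233.04, Vinay, 3,339 kg, €426,657.42):
Base rate for 4233.04 is 2.5%.
Origin Vinay qualifies under the Lorica–Vinay agreement and 4233.04 is covered: preferential rate Free applies instead.
The additional-duty order on 4233.04 targets Casoria, not Vinay; it does not apply.
Duty = €426,657.42 × 0% = €0.00.
Total = €24,192.35 + €64,498.67 + €0.00 = €88,691.02.

€88,691.02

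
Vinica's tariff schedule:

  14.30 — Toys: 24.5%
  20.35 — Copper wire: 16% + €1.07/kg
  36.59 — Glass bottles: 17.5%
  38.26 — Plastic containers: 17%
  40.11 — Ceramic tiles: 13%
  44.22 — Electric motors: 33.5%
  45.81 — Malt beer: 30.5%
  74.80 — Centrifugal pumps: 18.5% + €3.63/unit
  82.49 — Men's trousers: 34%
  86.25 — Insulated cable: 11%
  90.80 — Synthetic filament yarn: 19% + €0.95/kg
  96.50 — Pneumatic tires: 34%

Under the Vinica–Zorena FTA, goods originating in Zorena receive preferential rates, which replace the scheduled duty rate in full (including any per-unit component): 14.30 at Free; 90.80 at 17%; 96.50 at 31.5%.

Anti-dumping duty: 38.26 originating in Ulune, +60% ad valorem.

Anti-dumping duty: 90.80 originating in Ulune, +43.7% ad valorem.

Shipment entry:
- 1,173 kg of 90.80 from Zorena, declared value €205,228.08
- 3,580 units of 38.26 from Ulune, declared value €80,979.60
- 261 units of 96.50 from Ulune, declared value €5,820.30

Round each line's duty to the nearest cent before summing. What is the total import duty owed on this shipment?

€99,221.96

Line 1 (90.80, Zorena, 1,173 kg, €205,228.08):
Base rate for 90.80 is 19% + €0.95/kg.
Origin Zorena qualifies under the Vinica–Zorena agreement and 90.80 is covered: preferential rate 17% applies instead.
The additional-duty order on 90.80 targets Ulune, not Zorena; it does not apply.
Duty = €205,228.08 × 17% = €34,888.77.
Line 2 (38.26, Ulune, 3,580 units, €80,979.60):
Base rate for 38.26 is 17%.
Additional duty on 38.26 from Ulune: +60%. Applied ad valorem rate: 17% + 60% = 77%.
Duty = €80,979.60 × 77% = €62,354.29.
Line 3 (96.50, Ulune, 261 units, €5,820.30):
Base rate for 96.50 is 34%.
96.50 has an FTA preferential rate, but origin Ulune is not Zorena; base rate stands.
Duty = €5,820.30 × 34% = €1,978.90.
Total = €34,888.77 + €62,354.29 + €1,978.90 = €99,221.96.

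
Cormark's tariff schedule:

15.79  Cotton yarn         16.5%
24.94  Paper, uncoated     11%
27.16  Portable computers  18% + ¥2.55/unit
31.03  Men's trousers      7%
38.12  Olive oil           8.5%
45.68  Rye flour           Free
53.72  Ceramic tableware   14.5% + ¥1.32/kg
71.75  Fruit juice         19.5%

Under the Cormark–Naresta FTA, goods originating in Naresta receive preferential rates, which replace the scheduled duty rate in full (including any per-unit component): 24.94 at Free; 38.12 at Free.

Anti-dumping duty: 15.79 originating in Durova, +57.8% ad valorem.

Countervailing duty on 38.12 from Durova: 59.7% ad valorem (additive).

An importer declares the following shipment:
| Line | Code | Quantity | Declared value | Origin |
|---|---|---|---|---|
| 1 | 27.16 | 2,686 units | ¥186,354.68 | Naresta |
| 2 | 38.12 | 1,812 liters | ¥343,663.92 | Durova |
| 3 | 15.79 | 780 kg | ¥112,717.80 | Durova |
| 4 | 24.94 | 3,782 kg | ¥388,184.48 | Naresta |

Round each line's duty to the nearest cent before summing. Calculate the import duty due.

¥358,521.26

Line 1 (27.16, Naresta, 2,686 units, ¥186,354.68):
Base rate for 27.16 is 18% + ¥2.55/unit.
Origin Naresta is the FTA partner but 27.16 is not on the preference list; base rate stands.
Duty = ¥186,354.68 × 18% + 2,686 × ¥2.55 = ¥40,393.14.
Line 2 (38.12, Durova, 1,812 liters, ¥343,663.92):
Base rate for 38.12 is 8.5%.
38.12 has an FTA preferential rate, but origin Durova is not Naresta; base rate stands.
Additional duty on 38.12 from Durova: +59.7%. Applied ad valorem rate: 8.5% + 59.7% = 68.2%.
Duty = ¥343,663.92 × 68.2% = ¥234,378.79.
Line 3 (15.79, Durova, 780 kg, ¥112,717.80):
Base rate for 15.79 is 16.5%.
Additional duty on 15.79 from Durova: +57.8%. Applied ad valorem rate: 16.5% + 57.8% = 74.3%.
Duty = ¥112,717.80 × 74.3% = ¥83,749.33.
Line 4 (24.94, Naresta, 3,782 kg, ¥388,184.48):
Base rate for 24.94 is 11%.
Origin Naresta qualifies under the Cormark–Naresta agreement and 24.94 is covered: preferential rate Free applies instead.
Duty = ¥388,184.48 × 0% = ¥0.00.
Total = ¥40,393.14 + ¥234,378.79 + ¥83,749.33 + ¥0.00 = ¥358,521.26.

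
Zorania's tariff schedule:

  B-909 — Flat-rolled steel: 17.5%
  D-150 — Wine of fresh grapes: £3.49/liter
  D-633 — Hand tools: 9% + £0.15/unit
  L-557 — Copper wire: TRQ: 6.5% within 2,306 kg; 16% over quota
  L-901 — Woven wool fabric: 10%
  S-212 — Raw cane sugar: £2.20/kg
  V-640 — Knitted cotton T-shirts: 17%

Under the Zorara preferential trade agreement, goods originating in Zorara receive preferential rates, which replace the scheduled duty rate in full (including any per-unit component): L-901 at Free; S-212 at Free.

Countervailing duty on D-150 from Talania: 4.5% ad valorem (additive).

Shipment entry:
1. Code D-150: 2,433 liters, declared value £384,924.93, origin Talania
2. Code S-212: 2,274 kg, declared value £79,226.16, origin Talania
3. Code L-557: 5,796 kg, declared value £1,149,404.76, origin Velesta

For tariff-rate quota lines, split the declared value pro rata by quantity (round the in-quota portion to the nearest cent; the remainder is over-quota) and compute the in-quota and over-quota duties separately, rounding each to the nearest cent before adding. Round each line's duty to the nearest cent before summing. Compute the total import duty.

Line 1 (D-150, Talania, 2,433 liters, £384,924.93):
Base rate for D-150 is £3.49/liter.
Additional duty on D-150 from Talania: +4.5% ad valorem. Applied ad valorem rate = 4.5%.
Duty = £384,924.93 × 4.5% + 2,433 × £3.49 = £25,812.79.
Line 2 (S-212, Talania, 2,274 kg, £79,226.16):
Base rate for S-212 is £2.20/kg.
S-212 has an FTA preferential rate, but origin Talania is not Zorara; base rate stands.
Duty = 2,274 × £2.20 = £5,002.80.
Line 3 (L-557, Velesta, 5,796 kg, £1,149,404.76):
Code L-557 is under a tariff-rate quota (threshold 2,306 kg). In-quota: 2,306 kg at 6.5%; over-quota: 3,490 kg at 16%.
Pro-rata value split: in-quota = £1,149,404.76 × 2,306/5,796 = £457,302.86; over-quota = £1,149,404.76 − £457,302.86 = £692,101.90.
In-quota duty = £457,302.86 × 6.5% = £29,724.69. Over-quota duty = £692,101.90 × 16% = £110,736.30.
Line duty = £29,724.69 + £110,736.30 = £140,460.99.
Total = £25,812.79 + £5,002.80 + £140,460.99 = £171,276.58.

£171,276.58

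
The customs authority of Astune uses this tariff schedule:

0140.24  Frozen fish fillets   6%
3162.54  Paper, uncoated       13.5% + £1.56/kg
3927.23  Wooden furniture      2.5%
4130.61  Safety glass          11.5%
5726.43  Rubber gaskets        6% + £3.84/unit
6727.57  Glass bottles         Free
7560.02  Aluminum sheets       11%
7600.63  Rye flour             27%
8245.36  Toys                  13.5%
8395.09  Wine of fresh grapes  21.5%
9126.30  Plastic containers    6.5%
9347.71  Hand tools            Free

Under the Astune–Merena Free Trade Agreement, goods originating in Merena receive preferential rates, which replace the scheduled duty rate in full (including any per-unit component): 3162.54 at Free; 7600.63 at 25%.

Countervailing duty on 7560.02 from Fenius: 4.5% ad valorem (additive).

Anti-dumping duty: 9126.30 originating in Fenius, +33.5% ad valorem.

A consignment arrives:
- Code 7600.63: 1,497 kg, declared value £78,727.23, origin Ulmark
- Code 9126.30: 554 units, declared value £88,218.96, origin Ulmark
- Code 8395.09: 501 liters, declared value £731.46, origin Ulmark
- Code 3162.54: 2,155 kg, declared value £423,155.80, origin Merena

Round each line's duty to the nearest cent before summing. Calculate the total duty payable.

£27,147.84

Line 1 (7600.63, Ulmark, 1,497 kg, £78,727.23):
Base rate for 7600.63 is 27%.
7600.63 has an FTA preferential rate, but origin Ulmark is not Merena; base rate stands.
Duty = £78,727.23 × 27% = £21,256.35.
Line 2 (9126.30, Ulmark, 554 units, £88,218.96):
Base rate for 9126.30 is 6.5%.
The additional-duty order on 9126.30 targets Fenius, not Ulmark; it does not apply.
Duty = £88,218.96 × 6.5% = £5,734.23.
Line 3 (8395.09, Ulmark, 501 liters, £731.46):
Base rate for 8395.09 is 21.5%.
Duty = £731.46 × 21.5% = £157.26.
Line 4 (3162.54, Merena, 2,155 kg, £423,155.80):
Base rate for 3162.54 is 13.5% + £1.56/kg.
Origin Merena qualifies under the Astune–Merena agreement and 3162.54 is covered: preferential rate Free applies instead.
Duty = £423,155.80 × 0% = £0.00.
Total = £21,256.35 + £5,734.23 + £157.26 + £0.00 = £27,147.84.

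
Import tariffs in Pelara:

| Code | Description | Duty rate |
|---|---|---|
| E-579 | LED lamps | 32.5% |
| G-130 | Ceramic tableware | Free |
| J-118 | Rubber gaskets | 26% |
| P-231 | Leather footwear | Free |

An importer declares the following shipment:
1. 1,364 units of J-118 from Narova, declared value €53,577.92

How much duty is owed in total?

Line 1 (J-118, Narova, 1,364 units, €53,577.92):
Base rate for J-118 is 26%.
Duty = €53,577.92 × 26% = €13,930.26.

€13,930.26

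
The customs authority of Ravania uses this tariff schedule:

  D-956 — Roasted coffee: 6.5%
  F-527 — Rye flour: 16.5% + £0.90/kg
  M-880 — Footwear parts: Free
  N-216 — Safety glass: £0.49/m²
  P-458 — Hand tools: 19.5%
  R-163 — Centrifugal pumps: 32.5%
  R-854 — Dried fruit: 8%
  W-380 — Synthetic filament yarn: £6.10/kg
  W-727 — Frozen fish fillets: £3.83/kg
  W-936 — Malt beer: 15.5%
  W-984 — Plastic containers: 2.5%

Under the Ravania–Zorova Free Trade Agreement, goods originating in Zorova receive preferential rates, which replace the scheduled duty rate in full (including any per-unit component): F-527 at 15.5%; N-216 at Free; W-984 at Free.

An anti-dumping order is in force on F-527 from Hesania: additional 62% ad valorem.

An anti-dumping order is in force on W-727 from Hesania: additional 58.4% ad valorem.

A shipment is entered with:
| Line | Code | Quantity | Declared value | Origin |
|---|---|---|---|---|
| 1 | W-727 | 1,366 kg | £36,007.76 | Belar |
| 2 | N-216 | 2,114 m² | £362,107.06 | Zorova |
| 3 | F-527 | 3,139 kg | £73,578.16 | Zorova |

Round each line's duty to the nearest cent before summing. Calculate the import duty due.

Line 1 (W-727, Belar, 1,366 kg, £36,007.76):
Base rate for W-727 is £3.83/kg.
The additional-duty order on W-727 targets Hesania, not Belar; it does not apply.
Duty = 1,366 × £3.83 = £5,231.78.
Line 2 (N-216, Zorova, 2,114 m², £362,107.06):
Base rate for N-216 is £0.49/m².
Origin Zorova qualifies under the Ravania–Zorova agreement and N-216 is covered: preferential rate Free applies instead.
Duty = £362,107.06 × 0% = £0.00.
Line 3 (F-527, Zorova, 3,139 kg, £73,578.16):
Base rate for F-527 is 16.5% + £0.90/kg.
Origin Zorova qualifies under the Ravania–Zorova agreement and F-527 is covered: preferential rate 15.5% applies instead.
The additional-duty order on F-527 targets Hesania, not Zorova; it does not apply.
Duty = £73,578.16 × 15.5% = £11,404.61.
Total = £5,231.78 + £0.00 + £11,404.61 = £16,636.39.

£16,636.39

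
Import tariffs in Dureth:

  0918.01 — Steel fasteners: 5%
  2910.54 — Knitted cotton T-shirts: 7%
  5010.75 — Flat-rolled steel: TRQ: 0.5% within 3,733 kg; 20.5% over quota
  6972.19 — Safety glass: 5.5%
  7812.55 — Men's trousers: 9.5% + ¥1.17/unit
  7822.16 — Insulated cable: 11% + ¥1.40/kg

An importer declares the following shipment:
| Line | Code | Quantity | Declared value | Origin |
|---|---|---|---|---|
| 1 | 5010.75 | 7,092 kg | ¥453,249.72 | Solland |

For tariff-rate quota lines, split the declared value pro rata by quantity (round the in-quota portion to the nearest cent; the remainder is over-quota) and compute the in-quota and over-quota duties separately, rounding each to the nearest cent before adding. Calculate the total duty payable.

¥45,200.99

Line 1 (5010.75, Solland, 7,092 kg, ¥453,249.72):
Code 5010.75 is under a tariff-rate quota (threshold 3,733 kg). In-quota: 3,733 kg at 0.5%; over-quota: 3,359 kg at 20.5%.
Pro-rata value split: in-quota = ¥453,249.72 × 3,733/7,092 = ¥238,576.03; over-quota = ¥453,249.72 − ¥238,576.03 = ¥214,673.69.
In-quota duty = ¥238,576.03 × 0.5% = ¥1,192.88. Over-quota duty = ¥214,673.69 × 20.5% = ¥44,008.11.
Line duty = ¥1,192.88 + ¥44,008.11 = ¥45,200.99.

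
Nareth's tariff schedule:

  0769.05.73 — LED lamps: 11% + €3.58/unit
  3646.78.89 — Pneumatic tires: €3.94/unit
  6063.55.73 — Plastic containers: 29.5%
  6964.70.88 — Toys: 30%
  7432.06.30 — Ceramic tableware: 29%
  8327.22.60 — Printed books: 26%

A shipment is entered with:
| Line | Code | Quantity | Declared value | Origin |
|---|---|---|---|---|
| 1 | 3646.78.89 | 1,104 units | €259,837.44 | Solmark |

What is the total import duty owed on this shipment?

€4,349.76

Line 1 (3646.78.89, Solmark, 1,104 units, €259,837.44):
Base rate for 3646.78.89 is €3.94/unit.
Duty = 1,104 × €3.94 = €4,349.76.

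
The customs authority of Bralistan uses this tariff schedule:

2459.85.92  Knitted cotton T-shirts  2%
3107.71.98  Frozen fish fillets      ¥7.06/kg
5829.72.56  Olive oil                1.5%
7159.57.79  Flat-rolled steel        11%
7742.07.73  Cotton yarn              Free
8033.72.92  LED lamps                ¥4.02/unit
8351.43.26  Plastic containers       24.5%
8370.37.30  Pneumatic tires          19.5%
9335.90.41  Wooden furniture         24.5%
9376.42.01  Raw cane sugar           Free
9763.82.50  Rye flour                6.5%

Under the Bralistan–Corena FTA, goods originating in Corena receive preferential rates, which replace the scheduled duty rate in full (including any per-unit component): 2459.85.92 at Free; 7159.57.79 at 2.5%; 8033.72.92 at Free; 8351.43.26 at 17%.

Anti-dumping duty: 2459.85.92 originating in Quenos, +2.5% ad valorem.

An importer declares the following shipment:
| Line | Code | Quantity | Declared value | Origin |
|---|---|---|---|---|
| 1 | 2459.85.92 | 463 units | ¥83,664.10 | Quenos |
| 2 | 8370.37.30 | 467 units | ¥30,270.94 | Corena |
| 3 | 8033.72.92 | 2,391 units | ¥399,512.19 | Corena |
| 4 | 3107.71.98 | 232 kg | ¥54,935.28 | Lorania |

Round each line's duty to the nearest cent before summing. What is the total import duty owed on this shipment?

Line 1 (2459.85.92, Quenos, 463 units, ¥83,664.10):
Base rate for 2459.85.92 is 2%.
2459.85.92 has an FTA preferential rate, but origin Quenos is not Corena; base rate stands.
Additional duty on 2459.85.92 from Quenos: +2.5%. Applied ad valorem rate: 2% + 2.5% = 4.5%.
Duty = ¥83,664.10 × 4.5% = ¥3,764.88.
Line 2 (8370.37.30, Corena, 467 units, ¥30,270.94):
Base rate for 8370.37.30 is 19.5%.
Origin Corena is the FTA partner but 8370.37.30 is not on the preference list; base rate stands.
Duty = ¥30,270.94 × 19.5% = ¥5,902.83.
Line 3 (8033.72.92, Corena, 2,391 units, ¥399,512.19):
Base rate for 8033.72.92 is ¥4.02/unit.
Origin Corena qualifies under the Bralistan–Corena agreement and 8033.72.92 is covered: preferential rate Free applies instead.
Duty = ¥399,512.19 × 0% = ¥0.00.
Line 4 (3107.71.98, Lorania, 232 kg, ¥54,935.28):
Base rate for 3107.71.98 is ¥7.06/kg.
Duty = 232 × ¥7.06 = ¥1,637.92.
Total = ¥3,764.88 + ¥5,902.83 + ¥0.00 + ¥1,637.92 = ¥11,305.63.

¥11,305.63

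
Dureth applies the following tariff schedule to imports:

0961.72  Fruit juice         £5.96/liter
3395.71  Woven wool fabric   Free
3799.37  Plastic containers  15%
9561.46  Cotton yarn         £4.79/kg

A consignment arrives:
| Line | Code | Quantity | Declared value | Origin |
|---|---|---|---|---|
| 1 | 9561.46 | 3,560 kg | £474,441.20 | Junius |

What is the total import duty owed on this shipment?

Line 1 (9561.46, Junius, 3,560 kg, £474,441.20):
Base rate for 9561.46 is £4.79/kg.
Duty = 3,560 × £4.79 = £17,052.40.

£17,052.40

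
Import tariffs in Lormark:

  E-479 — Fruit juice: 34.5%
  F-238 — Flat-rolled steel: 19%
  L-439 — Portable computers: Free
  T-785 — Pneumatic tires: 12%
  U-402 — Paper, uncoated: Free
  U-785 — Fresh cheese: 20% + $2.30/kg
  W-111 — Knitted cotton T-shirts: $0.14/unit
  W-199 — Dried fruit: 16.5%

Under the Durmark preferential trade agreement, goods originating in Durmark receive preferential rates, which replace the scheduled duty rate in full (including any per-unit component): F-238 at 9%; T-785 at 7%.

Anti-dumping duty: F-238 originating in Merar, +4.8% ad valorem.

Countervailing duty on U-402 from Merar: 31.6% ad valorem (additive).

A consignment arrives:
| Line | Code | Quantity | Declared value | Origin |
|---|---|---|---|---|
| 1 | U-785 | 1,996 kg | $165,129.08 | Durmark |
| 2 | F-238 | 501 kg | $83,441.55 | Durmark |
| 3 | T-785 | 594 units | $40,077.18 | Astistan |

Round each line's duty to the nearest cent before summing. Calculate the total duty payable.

Line 1 (U-785, Durmark, 1,996 kg, $165,129.08):
Base rate for U-785 is 20% + $2.30/kg.
Origin Durmark is the FTA partner but U-785 is not on the preference list; base rate stands.
Duty = $165,129.08 × 20% + 1,996 × $2.30 = $37,616.62.
Line 2 (F-238, Durmark, 501 kg, $83,441.55):
Base rate for F-238 is 19%.
Origin Durmark qualifies under the Lormark–Durmark agreement and F-238 is covered: preferential rate 9% applies instead.
The additional-duty order on F-238 targets Merar, not Durmark; it does not apply.
Duty = $83,441.55 × 9% = $7,509.74.
Line 3 (T-785, Astistan, 594 units, $40,077.18):
Base rate for T-785 is 12%.
T-785 has an FTA preferential rate, but origin Astistan is not Durmark; base rate stands.
Duty = $40,077.18 × 12% = $4,809.26.
Total = $37,616.62 + $7,509.74 + $4,809.26 = $49,935.62.

$49,935.62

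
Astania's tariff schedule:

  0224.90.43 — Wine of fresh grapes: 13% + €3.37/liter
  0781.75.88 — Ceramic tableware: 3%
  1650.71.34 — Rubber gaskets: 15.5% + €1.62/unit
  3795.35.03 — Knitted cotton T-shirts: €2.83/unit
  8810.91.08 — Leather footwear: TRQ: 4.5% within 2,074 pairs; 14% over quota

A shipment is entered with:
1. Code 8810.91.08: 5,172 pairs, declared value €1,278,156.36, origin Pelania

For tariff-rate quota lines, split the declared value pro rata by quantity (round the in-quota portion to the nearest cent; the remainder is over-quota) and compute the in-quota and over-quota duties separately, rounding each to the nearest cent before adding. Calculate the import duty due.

Line 1 (8810.91.08, Pelania, 5,172 pairs, €1,278,156.36):
Code 8810.91.08 is under a tariff-rate quota (threshold 2,074 pairs). In-quota: 2,074 pairs at 4.5%; over-quota: 3,098 pairs at 14%.
Pro-rata value split: in-quota = €1,278,156.36 × 2,074/5,172 = €512,547.62; over-quota = €1,278,156.36 − €512,547.62 = €765,608.74.
In-quota duty = €512,547.62 × 4.5% = €23,064.64. Over-quota duty = €765,608.74 × 14% = €107,185.22.
Line duty = €23,064.64 + €107,185.22 = €130,249.86.

€130,249.86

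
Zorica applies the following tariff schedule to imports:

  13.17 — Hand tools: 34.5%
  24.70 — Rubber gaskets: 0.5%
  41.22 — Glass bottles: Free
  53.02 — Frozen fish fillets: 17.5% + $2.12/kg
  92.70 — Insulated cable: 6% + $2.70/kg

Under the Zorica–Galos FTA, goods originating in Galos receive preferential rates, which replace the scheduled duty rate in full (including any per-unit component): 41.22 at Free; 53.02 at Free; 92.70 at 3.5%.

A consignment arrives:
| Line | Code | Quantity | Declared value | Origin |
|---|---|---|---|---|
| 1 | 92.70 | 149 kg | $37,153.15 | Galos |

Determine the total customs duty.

$1,300.36

Line 1 (92.70, Galos, 149 kg, $37,153.15):
Base rate for 92.70 is 6% + $2.70/kg.
Origin Galos qualifies under the Zorica–Galos agreement and 92.70 is covered: preferential rate 3.5% applies instead.
Duty = $37,153.15 × 3.5% = $1,300.36.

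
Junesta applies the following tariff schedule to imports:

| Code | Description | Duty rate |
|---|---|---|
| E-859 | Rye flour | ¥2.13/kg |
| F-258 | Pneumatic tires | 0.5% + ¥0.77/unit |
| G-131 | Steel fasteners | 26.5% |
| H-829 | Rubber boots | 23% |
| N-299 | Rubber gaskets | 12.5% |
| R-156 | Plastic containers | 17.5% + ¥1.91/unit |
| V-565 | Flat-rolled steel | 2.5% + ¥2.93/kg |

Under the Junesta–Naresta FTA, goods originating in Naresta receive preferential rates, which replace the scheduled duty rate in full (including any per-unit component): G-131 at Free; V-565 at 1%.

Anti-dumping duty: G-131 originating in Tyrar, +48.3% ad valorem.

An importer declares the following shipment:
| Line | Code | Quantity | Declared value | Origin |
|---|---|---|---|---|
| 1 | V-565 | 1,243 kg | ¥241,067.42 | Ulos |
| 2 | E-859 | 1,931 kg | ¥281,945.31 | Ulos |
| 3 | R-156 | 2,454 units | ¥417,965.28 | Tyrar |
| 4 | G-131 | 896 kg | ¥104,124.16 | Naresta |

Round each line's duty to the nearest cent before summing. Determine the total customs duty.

Line 1 (V-565, Ulos, 1,243 kg, ¥241,067.42):
Base rate for V-565 is 2.5% + ¥2.93/kg.
V-565 has an FTA preferential rate, but origin Ulos is not Naresta; base rate stands.
Duty = ¥241,067.42 × 2.5% + 1,243 × ¥2.93 = ¥9,668.68.
Line 2 (E-859, Ulos, 1,931 kg, ¥281,945.31):
Base rate for E-859 is ¥2.13/kg.
Duty = 1,931 × ¥2.13 = ¥4,113.03.
Line 3 (R-156, Tyrar, 2,454 units, ¥417,965.28):
Base rate for R-156 is 17.5% + ¥1.91/unit.
Duty = ¥417,965.28 × 17.5% + 2,454 × ¥1.91 = ¥77,831.06.
Line 4 (G-131, Naresta, 896 kg, ¥104,124.16):
Base rate for G-131 is 26.5%.
Origin Naresta qualifies under the Junesta–Naresta agreement and G-131 is covered: preferential rate Free applies instead.
The additional-duty order on G-131 targets Tyrar, not Naresta; it does not apply.
Duty = ¥104,124.16 × 0% = ¥0.00.
Total = ¥9,668.68 + ¥4,113.03 + ¥77,831.06 + ¥0.00 = ¥91,612.77.

¥91,612.77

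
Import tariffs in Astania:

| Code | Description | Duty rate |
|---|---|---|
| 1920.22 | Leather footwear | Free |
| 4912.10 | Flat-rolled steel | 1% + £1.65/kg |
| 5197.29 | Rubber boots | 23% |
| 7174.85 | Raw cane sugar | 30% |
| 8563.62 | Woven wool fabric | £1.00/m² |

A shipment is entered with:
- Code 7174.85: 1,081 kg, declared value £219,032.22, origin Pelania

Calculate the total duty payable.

£65,709.67

Line 1 (7174.85, Pelania, 1,081 kg, £219,032.22):
Base rate for 7174.85 is 30%.
Duty = £219,032.22 × 30% = £65,709.67.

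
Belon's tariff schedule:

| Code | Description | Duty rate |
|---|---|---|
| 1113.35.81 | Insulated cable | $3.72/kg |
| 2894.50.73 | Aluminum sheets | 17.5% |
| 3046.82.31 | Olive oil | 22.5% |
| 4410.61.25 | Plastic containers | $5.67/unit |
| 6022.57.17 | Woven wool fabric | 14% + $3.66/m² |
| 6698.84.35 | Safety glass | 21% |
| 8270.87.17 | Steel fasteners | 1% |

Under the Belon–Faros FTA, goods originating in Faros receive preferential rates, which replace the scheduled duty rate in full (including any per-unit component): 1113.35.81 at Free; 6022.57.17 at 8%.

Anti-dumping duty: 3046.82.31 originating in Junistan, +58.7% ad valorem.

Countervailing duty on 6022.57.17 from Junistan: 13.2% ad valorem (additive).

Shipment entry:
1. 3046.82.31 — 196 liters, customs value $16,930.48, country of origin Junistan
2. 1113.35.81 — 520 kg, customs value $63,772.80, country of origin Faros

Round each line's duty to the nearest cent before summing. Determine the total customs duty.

$13,747.55

Line 1 (3046.82.31, Junistan, 196 liters, $16,930.48):
Base rate for 3046.82.31 is 22.5%.
Additional duty on 3046.82.31 from Junistan: +58.7%. Applied ad valorem rate: 22.5% + 58.7% = 81.2%.
Duty = $16,930.48 × 81.2% = $13,747.55.
Line 2 (1113.35.81, Faros, 520 kg, $63,772.80):
Base rate for 1113.35.81 is $3.72/kg.
Origin Faros qualifies under the Belon–Faros agreement and 1113.35.81 is covered: preferential rate Free applies instead.
Duty = $63,772.80 × 0% = $0.00.
Total = $13,747.55 + $0.00 = $13,747.55.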